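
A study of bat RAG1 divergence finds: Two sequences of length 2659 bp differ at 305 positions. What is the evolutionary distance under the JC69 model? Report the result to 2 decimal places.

0.12

p = 305/2659 ≈ 0.114705.
d = −(3/4) ln(1 − 4p/3) = −0.75 ln(1 − 0.15294) = −0.75 ln(0.84706)
  = −0.75 × (-0.165984) = 0.124488 substitutions/site.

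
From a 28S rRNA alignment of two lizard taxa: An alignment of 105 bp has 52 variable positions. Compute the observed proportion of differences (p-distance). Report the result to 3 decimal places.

0.495

p = 52/105 = 0.495238… ≈ 0.495 (to 3 d.p.).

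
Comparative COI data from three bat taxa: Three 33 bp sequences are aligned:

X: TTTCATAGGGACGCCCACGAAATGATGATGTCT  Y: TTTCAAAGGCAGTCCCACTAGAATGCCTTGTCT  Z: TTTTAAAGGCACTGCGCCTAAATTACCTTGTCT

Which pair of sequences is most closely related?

Y and Z

X–Y: 12/33 differ, p = 0.364, d = 0.497.
X–Z: 12/33 differ, p = 0.364, d = 0.497.
Y–Z: 8/33 differ, p = 0.242, d = 0.293.
The smallest distance is between Y and Z.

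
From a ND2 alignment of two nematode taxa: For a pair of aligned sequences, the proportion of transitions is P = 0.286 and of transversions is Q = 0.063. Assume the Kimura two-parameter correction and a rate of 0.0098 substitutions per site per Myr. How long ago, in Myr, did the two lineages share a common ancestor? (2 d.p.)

27.43

Under the Kimura two-parameter model, d = −½ ln(1 − 2P − Q) − ¼ ln(1 − 2Q).
1 − 2P − Q = 0.365, giving −½ ln(0.365) = 0.503929.
1 − 2Q = 0.874, giving −¼ ln(0.874) = 0.033669.
d = 0.503929 + 0.033669 = 0.537598.
Under a molecular clock d = 2μt, so t = d/(2μ) = 0.537598 / (2 × 0.0098) = 27.43 Myr.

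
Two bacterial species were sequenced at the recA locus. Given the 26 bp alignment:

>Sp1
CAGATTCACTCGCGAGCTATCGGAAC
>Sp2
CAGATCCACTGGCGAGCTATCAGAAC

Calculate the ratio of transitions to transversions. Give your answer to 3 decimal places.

2.000

Transitions are A↔G and C↔T; transversions are all other mismatches.
Transitions: 2. Transversions: 1.
R = 2/1 = 2.000.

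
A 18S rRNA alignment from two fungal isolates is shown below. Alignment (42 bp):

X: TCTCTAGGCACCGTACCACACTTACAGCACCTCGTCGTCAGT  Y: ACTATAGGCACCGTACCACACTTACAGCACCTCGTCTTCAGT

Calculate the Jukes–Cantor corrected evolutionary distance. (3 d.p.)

0.075

The sequences differ at 3 of 42 sites (1, 4, 37), so p = 3/42 ≈ 0.071429.
d = −(3/4) ln(1 − 4p/3) = −0.75 ln(1 − 0.095239) = −0.75 ln(0.904761)
  = −0.75 × (-0.100084) = 0.075063 substitutions/site.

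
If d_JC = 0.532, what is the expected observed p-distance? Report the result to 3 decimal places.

p = (3/4)(1 − e^(−4d/3)) = 0.75 × (1 − e^(-0.709333)) = 0.75 × (1 − 0.491972) = 0.381021.

0.381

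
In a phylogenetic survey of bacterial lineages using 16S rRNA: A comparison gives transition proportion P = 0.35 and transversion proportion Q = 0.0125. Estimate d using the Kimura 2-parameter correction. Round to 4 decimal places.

Under the Kimura two-parameter model, d = −½ ln(1 − 2P − Q) − ¼ ln(1 − 2Q).
1 − 2P − Q = 0.2875, giving −½ ln(0.2875) = 0.623266.
1 − 2Q = 0.975, giving −¼ ln(0.975) = 0.006329.
d = 0.623266 + 0.006329 = 0.629595.

0.6296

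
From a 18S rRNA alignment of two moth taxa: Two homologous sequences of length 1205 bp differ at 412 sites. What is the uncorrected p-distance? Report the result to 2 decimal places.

p = 412/1205 = 0.341908… ≈ 0.34 (to 2 d.p.).

0.34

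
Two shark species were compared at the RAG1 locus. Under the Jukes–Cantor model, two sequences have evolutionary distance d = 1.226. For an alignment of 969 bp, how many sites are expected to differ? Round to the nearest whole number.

585

Invert JC69: p = (3/4)(1 − e^(−4d/3)) = 0.75 × (1 − e^(-1.634667)) = 0.75 × (1 − 0.195017) = 0.603737.
Expected differing sites = pL ≈ 0.603737 × 969 = 585.021153 ≈ 585.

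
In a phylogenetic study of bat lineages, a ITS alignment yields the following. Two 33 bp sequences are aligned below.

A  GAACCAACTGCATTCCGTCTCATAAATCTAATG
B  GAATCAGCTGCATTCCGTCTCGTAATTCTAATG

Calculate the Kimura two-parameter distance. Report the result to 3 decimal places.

0.135

Of 33 sites, 3 differences are transitions and 1 are transversions, so P = 3/33 ≈ 0.090909 and Q = 1/33 ≈ 0.030303.
Under the Kimura two-parameter model, d = −½ ln(1 − 2P − Q) − ¼ ln(1 − 2Q).
1 − 2P − Q = 0.787879, giving −½ ln(0.787879) = 0.119205.
1 − 2Q = 0.939394, giving −¼ ln(0.939394) = 0.015630.
d = 0.119205 + 0.015630 = 0.134835.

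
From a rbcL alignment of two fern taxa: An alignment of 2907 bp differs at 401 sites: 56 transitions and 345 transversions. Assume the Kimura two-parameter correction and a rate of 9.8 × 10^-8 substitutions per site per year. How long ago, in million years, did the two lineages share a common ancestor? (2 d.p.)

P = 56/2907 ≈ 0.019264 and Q = 345/2907 ≈ 0.118679.
Under the Kimura two-parameter model, d = −½ ln(1 − 2P − Q) − ¼ ln(1 − 2Q).
1 − 2P − Q = 0.842793, giving −½ ln(0.842793) = 0.085517.
1 − 2Q = 0.762642, giving −¼ ln(0.762642) = 0.067742.
d = 0.085517 + 0.067742 = 0.153259.
Under a molecular clock d = 2μt, so t = d/(2μ) = 0.153259 / (2 × 9.8 × 10^-8) = 0.78 million years.

0.78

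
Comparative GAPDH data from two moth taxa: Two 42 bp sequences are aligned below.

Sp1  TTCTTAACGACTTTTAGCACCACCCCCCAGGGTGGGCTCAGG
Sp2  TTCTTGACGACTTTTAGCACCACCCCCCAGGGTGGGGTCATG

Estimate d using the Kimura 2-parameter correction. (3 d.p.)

Of 42 sites, 1 differences are transitions and 2 are transversions, so P = 1/42 ≈ 0.02381 and Q = 2/42 ≈ 0.047619.
Under the Kimura two-parameter model, d = −½ ln(1 − 2P − Q) − ¼ ln(1 − 2Q).
1 − 2P − Q = 0.904761, giving −½ ln(0.904761) = 0.050042.
1 − 2Q = 0.904762, giving −¼ ln(0.904762) = 0.025021.
d = 0.050042 + 0.025021 = 0.075063.

0.075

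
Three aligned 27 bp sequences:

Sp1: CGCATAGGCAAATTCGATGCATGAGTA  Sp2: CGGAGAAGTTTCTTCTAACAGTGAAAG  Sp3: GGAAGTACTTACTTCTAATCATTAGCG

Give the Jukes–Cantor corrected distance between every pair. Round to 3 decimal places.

d(Sp1,Sp2) = 1.012, d(Sp1,Sp3) = 1.012, d(Sp2,Sp3) = 0.588

Sp1–Sp2: 15/27 sites differ → p ≈ 0.555556, d = −0.75 ln(1 − 0.740741) = 1.012446 ≈ 1.012.
Sp1–Sp3: 15/27 sites differ → p ≈ 0.555556, d = −0.75 ln(1 − 0.740741) = 1.012446 ≈ 1.012.
Sp2–Sp3: 11/27 sites differ → p ≈ 0.407407, d = −0.75 ln(1 − 0.543209) = 0.587647 ≈ 0.588.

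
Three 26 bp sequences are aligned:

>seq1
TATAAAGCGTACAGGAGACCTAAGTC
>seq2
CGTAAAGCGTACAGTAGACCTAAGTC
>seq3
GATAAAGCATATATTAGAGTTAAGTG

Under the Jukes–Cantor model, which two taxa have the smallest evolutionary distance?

seq1–seq2: 3/26 differ, p = 0.115, d = 0.125.
seq1–seq3: 8/26 differ, p = 0.308, d = 0.396.
seq2–seq3: 8/26 differ, p = 0.308, d = 0.396.
The smallest distance is between seq1 and seq2.

seq1 and seq2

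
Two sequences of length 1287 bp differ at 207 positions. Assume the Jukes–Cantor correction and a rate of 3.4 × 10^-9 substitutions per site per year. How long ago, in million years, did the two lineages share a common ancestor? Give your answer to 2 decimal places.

26.62

p = 207/1287 ≈ 0.160839.
d = −(3/4) ln(1 − 4p/3) = −0.75 ln(1 − 0.214452) = −0.75 ln(0.785548)
  = −0.75 × (-0.241374) = 0.181031 substitutions/site.
Under a molecular clock d = 2μt, so t = d/(2μ) = 0.181031 / (2 × 3.4 × 10^-9) = 26.62 million years.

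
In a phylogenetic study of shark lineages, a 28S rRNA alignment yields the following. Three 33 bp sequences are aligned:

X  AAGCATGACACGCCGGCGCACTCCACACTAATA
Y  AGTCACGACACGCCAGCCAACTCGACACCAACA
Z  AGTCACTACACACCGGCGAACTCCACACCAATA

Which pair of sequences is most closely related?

Y and Z

X–Y: 9/33 differ, p = 0.273, d = 0.339.
X–Z: 7/33 differ, p = 0.212, d = 0.249.
Y–Z: 6/33 differ, p = 0.182, d = 0.208.
The smallest distance is between Y and Z.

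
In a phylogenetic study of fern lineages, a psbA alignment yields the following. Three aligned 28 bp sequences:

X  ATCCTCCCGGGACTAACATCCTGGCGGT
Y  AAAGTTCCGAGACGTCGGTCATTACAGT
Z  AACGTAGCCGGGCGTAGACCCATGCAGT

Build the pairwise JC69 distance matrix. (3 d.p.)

X–Y: 14/28 sites differ → p = 0.5, d = −0.75 ln(1 − 0.666667) = 0.823960 ≈ 0.824.
X–Z: 13/28 sites differ → p ≈ 0.464286, d = −0.75 ln(1 − 0.619048) = 0.723811 ≈ 0.724.
Y–Z: 12/28 sites differ → p ≈ 0.428571, d = −0.75 ln(1 − 0.571428) = 0.635472 ≈ 0.635.

d(X,Y) = 0.824, d(X,Z) = 0.724, d(Y,Z) = 0.635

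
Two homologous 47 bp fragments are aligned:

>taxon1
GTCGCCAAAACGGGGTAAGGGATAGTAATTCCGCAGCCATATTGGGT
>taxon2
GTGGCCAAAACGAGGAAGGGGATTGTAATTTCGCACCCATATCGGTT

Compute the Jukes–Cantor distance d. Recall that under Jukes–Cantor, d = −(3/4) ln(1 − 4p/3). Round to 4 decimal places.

The sequences differ at 9 of 47 sites (3, 13, 16, 18, 24, 31, 36, 43, 46), so p = 9/47 ≈ 0.191489.
d = −(3/4) ln(1 − 4p/3) = −0.75 ln(1 − 0.255319) = −0.75 ln(0.744681)
  = −0.75 × (-0.294799) = 0.221099 substitutions/site.

0.2211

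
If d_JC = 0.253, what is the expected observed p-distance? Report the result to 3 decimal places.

p = (3/4)(1 − e^(−4d/3)) = 0.75 × (1 − e^(-0.337333)) = 0.75 × (1 − 0.713671) = 0.214747.

0.215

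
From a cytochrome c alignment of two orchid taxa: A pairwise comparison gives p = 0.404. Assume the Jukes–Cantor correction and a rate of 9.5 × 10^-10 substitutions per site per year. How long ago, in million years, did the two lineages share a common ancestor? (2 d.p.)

d = −(3/4) ln(1 − 4p/3) = −0.75 ln(1 − 0.538667) = −0.75 ln(0.461333)
  = −0.75 × (-0.773635) = 0.580226 substitutions/site.
Under a molecular clock d = 2μt, so t = d/(2μ) = 0.580226 / (2 × 9.5 × 10^-10) = 305.38 million years.

305.38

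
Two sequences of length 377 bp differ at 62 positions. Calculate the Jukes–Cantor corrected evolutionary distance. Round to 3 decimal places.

0.186

p = 62/377 ≈ 0.164456.
d = −(3/4) ln(1 − 4p/3) = −0.75 ln(1 − 0.219275) = −0.75 ln(0.780725)
  = −0.75 × (-0.247532) = 0.185649 substitutions/site.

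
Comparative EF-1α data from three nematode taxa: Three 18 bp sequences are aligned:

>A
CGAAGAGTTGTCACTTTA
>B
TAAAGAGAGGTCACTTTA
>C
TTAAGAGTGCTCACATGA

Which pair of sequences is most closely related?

A–B: 4/18 differ, p = 0.222, d = 0.264.
A–C: 6/18 differ, p = 0.333, d = 0.441.
B–C: 5/18 differ, p = 0.278, d = 0.347.
The smallest distance is between A and B.

A and B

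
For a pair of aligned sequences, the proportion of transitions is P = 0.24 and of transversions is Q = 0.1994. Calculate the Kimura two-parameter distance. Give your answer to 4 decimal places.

Under the Kimura two-parameter model, d = −½ ln(1 − 2P − Q) − ¼ ln(1 − 2Q).
1 − 2P − Q = 0.3206, giving −½ ln(0.3206) = 0.568781.
1 − 2Q = 0.6012, giving −¼ ln(0.6012) = 0.127207.
d = 0.568781 + 0.127207 = 0.695988.

0.6960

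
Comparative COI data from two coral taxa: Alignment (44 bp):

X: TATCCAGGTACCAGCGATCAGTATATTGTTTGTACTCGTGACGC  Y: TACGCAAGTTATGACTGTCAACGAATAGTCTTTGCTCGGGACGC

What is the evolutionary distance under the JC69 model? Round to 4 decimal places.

The sequences differ at 19 of 44 sites, so p = 19/44 ≈ 0.431818.
d = −(3/4) ln(1 − 4p/3) = −0.75 ln(1 − 0.575757) = −0.75 ln(0.424243)
  = −0.75 × (-0.857449) = 0.643087 substitutions/site.

0.6431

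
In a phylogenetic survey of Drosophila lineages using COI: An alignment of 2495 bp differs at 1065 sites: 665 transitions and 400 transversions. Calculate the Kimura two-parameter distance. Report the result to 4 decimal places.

0.6877

P = 665/2495 ≈ 0.266533 and Q = 400/2495 ≈ 0.160321.
Under the Kimura two-parameter model, d = −½ ln(1 − 2P − Q) − ¼ ln(1 − 2Q).
1 − 2P − Q = 0.306613, giving −½ ln(0.306613) = 0.591084.
1 − 2Q = 0.679358, giving −¼ ln(0.679358) = 0.096652.
d = 0.591084 + 0.096652 = 0.687736.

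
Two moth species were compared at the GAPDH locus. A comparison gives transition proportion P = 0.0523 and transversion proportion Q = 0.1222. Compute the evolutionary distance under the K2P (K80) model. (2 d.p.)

0.20

Under the Kimura two-parameter model, d = −½ ln(1 − 2P − Q) − ¼ ln(1 − 2Q).
1 − 2P − Q = 0.7732, giving −½ ln(0.7732) = 0.128609.
1 − 2Q = 0.7556, giving −¼ ln(0.7556) = 0.070061.
d = 0.128609 + 0.070061 = 0.198670.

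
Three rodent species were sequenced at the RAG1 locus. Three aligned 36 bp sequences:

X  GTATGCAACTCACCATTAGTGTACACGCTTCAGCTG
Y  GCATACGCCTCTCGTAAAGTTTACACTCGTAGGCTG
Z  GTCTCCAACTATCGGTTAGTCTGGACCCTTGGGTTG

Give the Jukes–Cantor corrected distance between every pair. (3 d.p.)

d(X,Y) = 0.548, d(X,Z) = 0.493, d(Y,Z) = 0.673

X–Y: 14/36 sites differ → p ≈ 0.388889, d = −0.75 ln(1 − 0.518519) = 0.548166 ≈ 0.548.
X–Z: 13/36 sites differ → p ≈ 0.361111, d = −0.75 ln(1 − 0.481481) = 0.492584 ≈ 0.493.
Y–Z: 16/36 sites differ → p ≈ 0.444444, d = −0.75 ln(1 − 0.592592) = 0.673455 ≈ 0.673.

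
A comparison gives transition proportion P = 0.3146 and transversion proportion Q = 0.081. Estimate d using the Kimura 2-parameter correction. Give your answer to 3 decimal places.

0.663

Under the Kimura two-parameter model, d = −½ ln(1 − 2P − Q) − ¼ ln(1 − 2Q).
1 − 2P − Q = 0.2898, giving −½ ln(0.2898) = 0.619282.
1 − 2Q = 0.838, giving −¼ ln(0.838) = 0.044184.
d = 0.619282 + 0.044184 = 0.663466.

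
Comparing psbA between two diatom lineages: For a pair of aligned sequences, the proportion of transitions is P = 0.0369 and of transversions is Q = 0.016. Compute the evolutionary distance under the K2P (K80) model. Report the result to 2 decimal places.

Under the Kimura two-parameter model, d = −½ ln(1 − 2P − Q) − ¼ ln(1 − 2Q).
1 − 2P − Q = 0.9102, giving −½ ln(0.9102) = 0.047045.
1 − 2Q = 0.968, giving −¼ ln(0.968) = 0.008131.
d = 0.047045 + 0.008131 = 0.055176.

0.06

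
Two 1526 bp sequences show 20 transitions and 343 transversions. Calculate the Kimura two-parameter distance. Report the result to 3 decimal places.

P = 20/1526 ≈ 0.013106 and Q = 343/1526 ≈ 0.224771.
Under the Kimura two-parameter model, d = −½ ln(1 − 2P − Q) − ¼ ln(1 − 2Q).
1 − 2P − Q = 0.749017, giving −½ ln(0.749017) = 0.144497.
1 − 2Q = 0.550458, giving −¼ ln(0.550458) = 0.149251.
d = 0.144497 + 0.149251 = 0.293748.

0.294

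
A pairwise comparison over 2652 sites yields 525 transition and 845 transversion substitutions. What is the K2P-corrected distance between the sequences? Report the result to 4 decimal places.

P = 525/2652 ≈ 0.197964 and Q = 845/2652 ≈ 0.318627.
Under the Kimura two-parameter model, d = −½ ln(1 − 2P − Q) − ¼ ln(1 − 2Q).
1 − 2P − Q = 0.285445, giving −½ ln(0.285445) = 0.626853.
1 − 2Q = 0.362746, giving −¼ ln(0.362746) = 0.253513.
d = 0.626853 + 0.253513 = 0.880366.

0.8804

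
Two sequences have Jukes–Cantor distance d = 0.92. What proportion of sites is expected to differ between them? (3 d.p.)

p = (3/4)(1 − e^(−4d/3)) = 0.75 × (1 − e^(-1.226667)) = 0.75 × (1 − 0.293268) = 0.530049.

0.530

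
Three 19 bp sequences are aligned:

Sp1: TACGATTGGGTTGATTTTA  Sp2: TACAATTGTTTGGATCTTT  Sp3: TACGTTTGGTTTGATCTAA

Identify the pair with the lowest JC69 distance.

Sp1–Sp2: 6/19 differ, p = 0.316, d = 0.410.
Sp1–Sp3: 4/19 differ, p = 0.211, d = 0.247.
Sp2–Sp3: 6/19 differ, p = 0.316, d = 0.410.
The smallest distance is between Sp1 and Sp3.

Sp1 and Sp3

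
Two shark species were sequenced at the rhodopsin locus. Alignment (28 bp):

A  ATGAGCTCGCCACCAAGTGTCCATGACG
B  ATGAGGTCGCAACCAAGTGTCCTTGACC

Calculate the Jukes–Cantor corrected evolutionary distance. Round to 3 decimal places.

The sequences differ at 4 of 28 sites (6, 11, 23, 28), so p = 4/28 ≈ 0.142857.
d = −(3/4) ln(1 − 4p/3) = −0.75 ln(1 − 0.190476) = −0.75 ln(0.809524)
  = −0.75 × (-0.211309) = 0.158482 substitutions/site.

0.158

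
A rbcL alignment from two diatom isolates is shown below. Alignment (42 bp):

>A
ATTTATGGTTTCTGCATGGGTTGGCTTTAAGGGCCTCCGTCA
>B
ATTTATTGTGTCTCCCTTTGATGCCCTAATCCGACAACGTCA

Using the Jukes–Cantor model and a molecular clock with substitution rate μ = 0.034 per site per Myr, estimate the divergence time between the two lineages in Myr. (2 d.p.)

7.82

The sequences differ at 16 of 42 sites, so p = 16/42 ≈ 0.380952.
d = −(3/4) ln(1 − 4p/3) = −0.75 ln(1 − 0.507936) = −0.75 ln(0.492064)
  = −0.75 × (-0.709146) = 0.531860 substitutions/site.
Under a molecular clock d = 2μt, so t = d/(2μ) = 0.531860 / (2 × 0.034) = 7.82 Myr.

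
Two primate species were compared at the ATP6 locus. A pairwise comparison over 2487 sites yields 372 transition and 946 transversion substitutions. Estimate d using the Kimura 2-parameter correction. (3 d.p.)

0.927

P = 372/2487 ≈ 0.149578 and Q = 946/2487 ≈ 0.380378.
Under the Kimura two-parameter model, d = −½ ln(1 − 2P − Q) − ¼ ln(1 − 2Q).
1 − 2P − Q = 0.320466, giving −½ ln(0.320466) = 0.568990.
1 − 2Q = 0.239244, giving −¼ ln(0.239244) = 0.357568.
d = 0.568990 + 0.357568 = 0.926558.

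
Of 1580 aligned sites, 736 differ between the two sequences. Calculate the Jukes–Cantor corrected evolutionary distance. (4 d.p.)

0.7279

p = 736/1580 ≈ 0.465823.
d = −(3/4) ln(1 − 4p/3) = −0.75 ln(1 − 0.621097) = −0.75 ln(0.378903)
  = −0.75 × (-0.970475) = 0.727856 substitutions/site.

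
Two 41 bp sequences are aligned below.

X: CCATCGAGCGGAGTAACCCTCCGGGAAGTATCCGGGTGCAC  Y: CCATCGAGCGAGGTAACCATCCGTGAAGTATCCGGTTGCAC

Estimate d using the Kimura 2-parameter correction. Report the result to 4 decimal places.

Of 41 sites, 2 differences are transitions and 3 are transversions, so P = 2/41 ≈ 0.04878 and Q = 3/41 ≈ 0.073171.
Under the Kimura two-parameter model, d = −½ ln(1 − 2P − Q) − ¼ ln(1 − 2Q).
1 − 2P − Q = 0.829269, giving −½ ln(0.829269) = 0.093605.
1 − 2Q = 0.853658, giving −¼ ln(0.853658) = 0.039556.
d = 0.093605 + 0.039556 = 0.133161.

0.1332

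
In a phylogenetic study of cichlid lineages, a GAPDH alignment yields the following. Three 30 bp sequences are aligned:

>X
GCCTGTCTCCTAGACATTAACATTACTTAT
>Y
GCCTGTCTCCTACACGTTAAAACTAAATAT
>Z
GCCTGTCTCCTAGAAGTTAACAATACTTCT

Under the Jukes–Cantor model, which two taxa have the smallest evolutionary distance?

X and Z

X–Y: 6/30 differ, p = 0.200, d = 0.233.
X–Z: 4/30 differ, p = 0.133, d = 0.147.
Y–Z: 7/30 differ, p = 0.233, d = 0.280.
The smallest distance is between X and Z.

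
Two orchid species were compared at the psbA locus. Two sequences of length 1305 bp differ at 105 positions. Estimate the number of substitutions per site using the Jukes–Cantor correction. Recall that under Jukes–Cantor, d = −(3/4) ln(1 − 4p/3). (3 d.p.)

p = 105/1305 ≈ 0.08046.
d = −(3/4) ln(1 − 4p/3) = −0.75 ln(1 − 0.10728) = −0.75 ln(0.89272)
  = −0.75 × (-0.113482) = 0.085112 substitutions/site.

0.085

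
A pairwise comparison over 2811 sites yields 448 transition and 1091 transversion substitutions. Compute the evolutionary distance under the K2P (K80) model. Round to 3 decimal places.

P = 448/2811 ≈ 0.159374 and Q = 1091/2811 ≈ 0.388118.
Under the Kimura two-parameter model, d = −½ ln(1 − 2P − Q) − ¼ ln(1 − 2Q).
1 − 2P − Q = 0.293134, giving −½ ln(0.293134) = 0.613563.
1 − 2Q = 0.223764, giving −¼ ln(0.223764) = 0.374291.
d = 0.613563 + 0.374291 = 0.987854.

0.988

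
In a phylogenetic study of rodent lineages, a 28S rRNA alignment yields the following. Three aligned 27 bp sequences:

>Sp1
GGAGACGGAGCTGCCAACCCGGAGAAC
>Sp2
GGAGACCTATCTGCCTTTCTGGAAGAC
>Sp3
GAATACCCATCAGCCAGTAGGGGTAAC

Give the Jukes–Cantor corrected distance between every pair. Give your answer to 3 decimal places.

Sp1–Sp2: 9/27 sites differ → p ≈ 0.333333, d = −0.75 ln(1 − 0.444444) = 0.440839 ≈ 0.441.
Sp1–Sp3: 12/27 sites differ → p ≈ 0.444444, d = −0.75 ln(1 − 0.592592) = 0.673455 ≈ 0.673.
Sp2–Sp3: 11/27 sites differ → p ≈ 0.407407, d = −0.75 ln(1 − 0.543209) = 0.587647 ≈ 0.588.

d(Sp1,Sp2) = 0.441, d(Sp1,Sp3) = 0.673, d(Sp2,Sp3) = 0.588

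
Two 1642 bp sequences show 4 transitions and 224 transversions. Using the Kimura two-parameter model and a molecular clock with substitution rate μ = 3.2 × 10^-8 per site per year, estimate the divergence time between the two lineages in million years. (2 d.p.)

P = 4/1642 ≈ 0.002436 and Q = 224/1642 ≈ 0.136419.
Under the Kimura two-parameter model, d = −½ ln(1 − 2P − Q) − ¼ ln(1 − 2Q).
1 − 2P − Q = 0.858709, giving −½ ln(0.858709) = 0.076163.
1 − 2Q = 0.727162, giving −¼ ln(0.727162) = 0.079651.
d = 0.076163 + 0.079651 = 0.155814.
Under a molecular clock d = 2μt, so t = d/(2μ) = 0.155814 / (2 × 3.2 × 10^-8) = 2.43 million years.

2.43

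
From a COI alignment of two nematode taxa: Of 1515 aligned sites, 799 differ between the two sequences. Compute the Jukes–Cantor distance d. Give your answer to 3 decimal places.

0.911

p = 799/1515 ≈ 0.527393.
d = −(3/4) ln(1 − 4p/3) = −0.75 ln(1 − 0.703191) = −0.75 ln(0.296809)
  = −0.75 × (-1.214666) = 0.911000 substitutions/site.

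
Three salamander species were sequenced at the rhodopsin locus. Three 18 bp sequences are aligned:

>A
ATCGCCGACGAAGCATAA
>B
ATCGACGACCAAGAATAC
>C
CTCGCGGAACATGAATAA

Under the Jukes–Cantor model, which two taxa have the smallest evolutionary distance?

A and B

A–B: 4/18 differ, p = 0.222, d = 0.264.
A–C: 6/18 differ, p = 0.333, d = 0.441.
B–C: 6/18 differ, p = 0.333, d = 0.441.
The smallest distance is between A and B.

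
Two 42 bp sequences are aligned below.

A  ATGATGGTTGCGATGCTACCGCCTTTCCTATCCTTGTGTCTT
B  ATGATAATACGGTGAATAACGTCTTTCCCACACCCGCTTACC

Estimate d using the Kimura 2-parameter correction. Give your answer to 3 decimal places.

Of 42 sites, 11 differences are transitions and 10 are transversions, so P = 11/42 ≈ 0.261905 and Q = 10/42 ≈ 0.238095.
Under the Kimura two-parameter model, d = −½ ln(1 − 2P − Q) − ¼ ln(1 − 2Q).
1 − 2P − Q = 0.238095, giving −½ ln(0.238095) = 0.717543.
1 − 2Q = 0.52381, giving −¼ ln(0.52381) = 0.161657.
d = 0.717543 + 0.161657 = 0.879200.

0.879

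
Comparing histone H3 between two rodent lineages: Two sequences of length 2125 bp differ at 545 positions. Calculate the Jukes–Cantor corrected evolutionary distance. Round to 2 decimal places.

0.31

p = 545/2125 ≈ 0.256471.
d = −(3/4) ln(1 − 4p/3) = −0.75 ln(1 − 0.341961) = −0.75 ln(0.658039)
  = −0.75 × (-0.418491) = 0.313868 substitutions/site.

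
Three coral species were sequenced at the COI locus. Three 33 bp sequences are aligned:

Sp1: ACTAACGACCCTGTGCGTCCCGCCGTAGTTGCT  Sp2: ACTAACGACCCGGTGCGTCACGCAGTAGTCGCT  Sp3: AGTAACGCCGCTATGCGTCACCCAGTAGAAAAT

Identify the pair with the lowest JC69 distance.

Sp1 and Sp2

Sp1–Sp2: 4/33 differ, p = 0.121, d = 0.132.
Sp1–Sp3: 11/33 differ, p = 0.333, d = 0.441.
Sp2–Sp3: 10/33 differ, p = 0.303, d = 0.388.
The smallest distance is between Sp1 and Sp2.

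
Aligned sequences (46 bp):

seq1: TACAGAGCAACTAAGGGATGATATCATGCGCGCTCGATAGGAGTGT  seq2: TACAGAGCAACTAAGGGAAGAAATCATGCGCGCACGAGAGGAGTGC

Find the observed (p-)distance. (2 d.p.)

0.11

The sequences differ at 5 of 46 positions (sites 19, 22, 34, 38, 46).
p = 5/46 = 0.108695… ≈ 0.11 (to 2 d.p.).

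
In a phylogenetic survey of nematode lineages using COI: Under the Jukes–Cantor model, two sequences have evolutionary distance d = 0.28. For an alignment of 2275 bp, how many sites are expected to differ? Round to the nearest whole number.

532

Invert JC69: p = (3/4)(1 − e^(−4d/3)) = 0.75 × (1 − e^(-0.373333)) = 0.75 × (1 − 0.688436) = 0.233673.
Expected differing sites = pL ≈ 0.233673 × 2275 = 531.606075 ≈ 532.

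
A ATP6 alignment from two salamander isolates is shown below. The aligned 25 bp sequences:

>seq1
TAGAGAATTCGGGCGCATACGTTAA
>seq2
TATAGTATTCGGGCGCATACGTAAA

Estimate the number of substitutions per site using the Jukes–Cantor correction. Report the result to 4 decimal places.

0.1308

The sequences differ at 3 of 25 sites (3, 6, 23), so p = 3/25 = 0.12.
d = −(3/4) ln(1 − 4p/3) = −0.75 ln(1 − 0.16) = −0.75 ln(0.84)
  = −0.75 × (-0.174353) = 0.130765 substitutions/site.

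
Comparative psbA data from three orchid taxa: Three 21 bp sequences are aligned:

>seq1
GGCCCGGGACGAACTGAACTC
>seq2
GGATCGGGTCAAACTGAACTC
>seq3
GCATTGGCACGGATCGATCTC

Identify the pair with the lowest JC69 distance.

seq1–seq2: 4/21 differ, p = 0.190, d = 0.220.
seq1–seq3: 9/21 differ, p = 0.429, d = 0.635.
seq2–seq3: 9/21 differ, p = 0.429, d = 0.635.
The smallest distance is between seq1 and seq2.

seq1 and seq2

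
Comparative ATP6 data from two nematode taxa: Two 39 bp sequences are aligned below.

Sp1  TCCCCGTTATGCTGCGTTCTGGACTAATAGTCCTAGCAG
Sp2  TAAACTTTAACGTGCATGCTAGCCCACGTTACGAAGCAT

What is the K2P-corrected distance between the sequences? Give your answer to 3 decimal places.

0.959

Of 39 sites, 3 differences are transitions and 17 are transversions, so P = 3/39 ≈ 0.076923 and Q = 17/39 ≈ 0.435897.
Under the Kimura two-parameter model, d = −½ ln(1 − 2P − Q) − ¼ ln(1 − 2Q).
1 − 2P − Q = 0.410257, giving −½ ln(0.410257) = 0.445486.
1 − 2Q = 0.128206, giving −¼ ln(0.128206) = 0.513529.
d = 0.445486 + 0.513529 = 0.959015.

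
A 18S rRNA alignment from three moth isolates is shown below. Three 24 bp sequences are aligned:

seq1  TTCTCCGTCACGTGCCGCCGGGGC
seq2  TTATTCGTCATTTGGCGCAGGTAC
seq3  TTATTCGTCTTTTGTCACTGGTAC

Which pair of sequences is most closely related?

seq2 and seq3

seq1–seq2: 8/24 differ, p = 0.333, d = 0.441.
seq1–seq3: 10/24 differ, p = 0.417, d = 0.608.
seq2–seq3: 4/24 differ, p = 0.167, d = 0.188.
The smallest distance is between seq2 and seq3.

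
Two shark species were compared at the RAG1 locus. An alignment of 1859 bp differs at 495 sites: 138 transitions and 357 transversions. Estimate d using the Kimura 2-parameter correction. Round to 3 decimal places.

P = 138/1859 ≈ 0.074233 and Q = 357/1859 ≈ 0.192039.
Under the Kimura two-parameter model, d = −½ ln(1 − 2P − Q) − ¼ ln(1 − 2Q).
1 − 2P − Q = 0.659495, giving −½ ln(0.659495) = 0.208140.
1 − 2Q = 0.615922, giving −¼ ln(0.615922) = 0.121159.
d = 0.208140 + 0.121159 = 0.329299.

0.329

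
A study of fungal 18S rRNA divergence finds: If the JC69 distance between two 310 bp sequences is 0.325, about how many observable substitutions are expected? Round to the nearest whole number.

82

Invert JC69: p = (3/4)(1 − e^(−4d/3)) = 0.75 × (1 − e^(-0.433333)) = 0.75 × (1 − 0.648345) = 0.263741.
Expected differing sites = pL ≈ 0.263741 × 310 = 81.75971 ≈ 82.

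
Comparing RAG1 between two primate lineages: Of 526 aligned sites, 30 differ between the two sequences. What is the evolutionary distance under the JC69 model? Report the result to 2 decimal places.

0.06

p = 30/526 ≈ 0.057034.
d = −(3/4) ln(1 − 4p/3) = −0.75 ln(1 − 0.076045) = −0.75 ln(0.923955)
  = −0.75 × (-0.079092) = 0.059319 substitutions/site.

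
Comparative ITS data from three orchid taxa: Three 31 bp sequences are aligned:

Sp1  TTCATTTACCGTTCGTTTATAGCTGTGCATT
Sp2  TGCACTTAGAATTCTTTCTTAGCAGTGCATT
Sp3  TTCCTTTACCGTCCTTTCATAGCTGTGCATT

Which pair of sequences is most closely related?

Sp1–Sp2: 9/31 differ, p = 0.290, d = 0.367.
Sp1–Sp3: 4/31 differ, p = 0.129, d = 0.142.
Sp2–Sp3: 9/31 differ, p = 0.290, d = 0.367.
The smallest distance is between Sp1 and Sp3.

Sp1 and Sp3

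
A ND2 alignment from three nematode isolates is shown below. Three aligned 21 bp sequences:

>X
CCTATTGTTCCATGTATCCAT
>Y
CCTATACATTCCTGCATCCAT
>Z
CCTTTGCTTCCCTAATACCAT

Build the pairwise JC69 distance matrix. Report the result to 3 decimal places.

d(X,Y) = 0.360, d(X,Z) = 0.532, d(Y,Z) = 0.532

X–Y: 6/21 sites differ → p ≈ 0.285714, d = −0.75 ln(1 − 0.380952) = 0.359679 ≈ 0.360.
X–Z: 8/21 sites differ → p ≈ 0.380952, d = −0.75 ln(1 − 0.507936) = 0.531860 ≈ 0.532.
Y–Z: 8/21 sites differ → p ≈ 0.380952, d = −0.75 ln(1 − 0.507936) = 0.531860 ≈ 0.532.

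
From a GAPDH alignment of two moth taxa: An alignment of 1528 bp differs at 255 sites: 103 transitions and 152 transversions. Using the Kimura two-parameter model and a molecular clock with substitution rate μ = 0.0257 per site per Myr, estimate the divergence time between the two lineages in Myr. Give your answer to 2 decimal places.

3.68

P = 103/1528 ≈ 0.067408 and Q = 152/1528 ≈ 0.099476.
Under the Kimura two-parameter model, d = −½ ln(1 − 2P − Q) − ¼ ln(1 − 2Q).
1 − 2P − Q = 0.765708, giving −½ ln(0.765708) = 0.133477.
1 − 2Q = 0.801048, giving −¼ ln(0.801048) = 0.055459.
d = 0.133477 + 0.055459 = 0.188936.
Under a molecular clock d = 2μt, so t = d/(2μ) = 0.188936 / (2 × 0.0257) = 3.68 Myr.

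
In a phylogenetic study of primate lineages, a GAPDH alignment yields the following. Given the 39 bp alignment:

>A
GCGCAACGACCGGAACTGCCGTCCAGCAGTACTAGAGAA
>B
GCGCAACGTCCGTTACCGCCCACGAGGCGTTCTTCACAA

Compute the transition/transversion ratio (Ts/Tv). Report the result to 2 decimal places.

Transitions are A↔G and C↔T; transversions are all other mismatches.
Transitions: 1. Transversions: 12.
R = 1/12 = 0.083333… ≈ 0.08 (to 2 d.p.).

0.08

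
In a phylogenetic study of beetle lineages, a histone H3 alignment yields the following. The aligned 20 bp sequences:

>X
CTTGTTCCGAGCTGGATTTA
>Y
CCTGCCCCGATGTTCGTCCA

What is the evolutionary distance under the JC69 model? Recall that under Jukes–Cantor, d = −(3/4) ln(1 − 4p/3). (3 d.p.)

The sequences differ at 10 of 20 sites (2, 5, 6, 11, 12, 14, 15, 16, 18, 19), so p = 10/20 = 0.5.
d = −(3/4) ln(1 − 4p/3) = −0.75 ln(1 − 0.666667) = −0.75 ln(0.333333)
  = −0.75 × (-1.098613) = 0.823960 substitutions/site.

0.824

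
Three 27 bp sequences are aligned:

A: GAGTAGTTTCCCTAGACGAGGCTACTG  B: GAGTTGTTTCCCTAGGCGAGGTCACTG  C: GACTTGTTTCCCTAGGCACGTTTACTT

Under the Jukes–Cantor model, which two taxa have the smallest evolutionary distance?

A and B

A–B: 4/27 differ, p = 0.148, d = 0.165.
A–C: 8/27 differ, p = 0.296, d = 0.377.
B–C: 6/27 differ, p = 0.222, d = 0.264.
The smallest distance is between A and B.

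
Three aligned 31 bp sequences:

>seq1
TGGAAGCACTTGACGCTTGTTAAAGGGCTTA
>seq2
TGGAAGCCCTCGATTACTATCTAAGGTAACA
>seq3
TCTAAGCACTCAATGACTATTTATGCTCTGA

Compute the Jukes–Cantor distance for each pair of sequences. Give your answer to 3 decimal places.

seq1–seq2: 13/31 sites differ → p ≈ 0.419355, d = −0.75 ln(1 − 0.55914) = 0.614271 ≈ 0.614.
seq1–seq3: 13/31 sites differ → p ≈ 0.419355, d = −0.75 ln(1 − 0.55914) = 0.614271 ≈ 0.614.
seq2–seq3: 11/31 sites differ → p ≈ 0.354839, d = −0.75 ln(1 − 0.473119) = 0.480585 ≈ 0.481.

d(seq1,seq2) = 0.614, d(seq1,seq3) = 0.614, d(seq2,seq3) = 0.481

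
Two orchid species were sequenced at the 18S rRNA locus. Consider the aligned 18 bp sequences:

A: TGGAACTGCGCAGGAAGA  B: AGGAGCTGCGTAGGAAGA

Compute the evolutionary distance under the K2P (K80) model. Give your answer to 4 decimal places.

Of 18 sites, 2 differences are transitions and 1 are transversions, so P = 2/18 ≈ 0.111111 and Q = 1/18 ≈ 0.055556.
Under the Kimura two-parameter model, d = −½ ln(1 − 2P − Q) − ¼ ln(1 − 2Q).
1 − 2P − Q = 0.722222, giving −½ ln(0.722222) = 0.162711.
1 − 2Q = 0.888888, giving −¼ ln(0.888888) = 0.029446.
d = 0.162711 + 0.029446 = 0.192157.

0.1922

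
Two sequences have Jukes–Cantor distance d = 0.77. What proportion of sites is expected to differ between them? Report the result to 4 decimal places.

0.4814

p = (3/4)(1 − e^(−4d/3)) = 0.75 × (1 − e^(-1.026667)) = 0.75 × (1 − 0.358199) = 0.481351.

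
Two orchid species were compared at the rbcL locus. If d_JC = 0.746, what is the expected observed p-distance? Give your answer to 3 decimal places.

0.473

p = (3/4)(1 − e^(−4d/3)) = 0.75 × (1 − e^(-0.994667)) = 0.75 × (1 − 0.369847) = 0.472615.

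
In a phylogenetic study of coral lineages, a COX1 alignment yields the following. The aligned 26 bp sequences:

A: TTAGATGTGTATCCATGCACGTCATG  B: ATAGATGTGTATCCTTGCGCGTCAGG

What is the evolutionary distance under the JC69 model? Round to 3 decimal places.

The sequences differ at 4 of 26 sites (1, 15, 19, 25), so p = 4/26 ≈ 0.153846.
d = −(3/4) ln(1 − 4p/3) = −0.75 ln(1 − 0.205128) = −0.75 ln(0.794872)
  = −0.75 × (-0.229574) = 0.172181 substitutions/site.

0.172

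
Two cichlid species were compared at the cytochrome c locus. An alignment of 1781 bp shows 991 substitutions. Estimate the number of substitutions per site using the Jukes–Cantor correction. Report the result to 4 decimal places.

1.0158

p = 991/1781 ≈ 0.556429.
d = −(3/4) ln(1 − 4p/3) = −0.75 ln(1 − 0.741905) = −0.75 ln(0.258095)
  = −0.75 × (-1.354428) = 1.015821 substitutions/site.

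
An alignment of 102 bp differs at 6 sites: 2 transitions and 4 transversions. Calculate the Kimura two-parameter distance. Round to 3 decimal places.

0.061

P = 2/102 ≈ 0.019608 and Q = 4/102 ≈ 0.039216.
Under the Kimura two-parameter model, d = −½ ln(1 − 2P − Q) − ¼ ln(1 − 2Q).
1 − 2P − Q = 0.921568, giving −½ ln(0.921568) = 0.040839.
1 − 2Q = 0.921568, giving −¼ ln(0.921568) = 0.020420.
d = 0.040839 + 0.020420 = 0.061259.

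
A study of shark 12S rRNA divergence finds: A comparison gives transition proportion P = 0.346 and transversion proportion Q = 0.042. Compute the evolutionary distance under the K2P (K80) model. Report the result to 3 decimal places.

0.684

Under the Kimura two-parameter model, d = −½ ln(1 − 2P − Q) − ¼ ln(1 − 2Q).
1 − 2P − Q = 0.266, giving −½ ln(0.266) = 0.662129.
1 − 2Q = 0.916, giving −¼ ln(0.916) = 0.021935.
d = 0.662129 + 0.021935 = 0.684064.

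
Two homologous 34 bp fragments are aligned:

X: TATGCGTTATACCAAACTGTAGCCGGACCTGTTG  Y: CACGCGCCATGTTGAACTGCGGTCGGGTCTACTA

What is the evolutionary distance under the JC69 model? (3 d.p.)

0.741

The sequences differ at 16 of 34 sites, so p = 16/34 ≈ 0.470588.
d = −(3/4) ln(1 − 4p/3) = −0.75 ln(1 − 0.627451) = −0.75 ln(0.372549)
  = −0.75 × (-0.987387) = 0.740540 substitutions/site.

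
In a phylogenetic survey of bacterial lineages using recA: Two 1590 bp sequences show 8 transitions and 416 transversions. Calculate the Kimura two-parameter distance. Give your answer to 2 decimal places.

0.34

P = 8/1590 ≈ 0.005031 and Q = 416/1590 ≈ 0.261635.
Under the Kimura two-parameter model, d = −½ ln(1 − 2P − Q) − ¼ ln(1 − 2Q).
1 − 2P − Q = 0.728303, giving −½ ln(0.728303) = 0.158519.
1 − 2Q = 0.47673, giving −¼ ln(0.47673) = 0.185201.
d = 0.158519 + 0.185201 = 0.343720.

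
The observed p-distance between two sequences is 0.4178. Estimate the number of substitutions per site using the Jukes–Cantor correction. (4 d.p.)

d = −(3/4) ln(1 − 4p/3) = −0.75 ln(1 − 0.557067) = −0.75 ln(0.442933)
  = −0.75 × (-0.814337) = 0.610753 substitutions/site.

0.6108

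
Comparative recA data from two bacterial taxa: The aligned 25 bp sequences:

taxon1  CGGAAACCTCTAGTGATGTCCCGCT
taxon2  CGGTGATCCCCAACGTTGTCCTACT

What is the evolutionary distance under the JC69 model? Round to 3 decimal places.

The sequences differ at 10 of 25 sites (4, 5, 7, 9, 11, 13, 14, 16, 22, 23), so p = 10/25 = 0.4.
d = −(3/4) ln(1 − 4p/3) = −0.75 ln(1 − 0.533333) = −0.75 ln(0.466667)
  = −0.75 × (-0.762139) = 0.571604 substitutions/site.

0.572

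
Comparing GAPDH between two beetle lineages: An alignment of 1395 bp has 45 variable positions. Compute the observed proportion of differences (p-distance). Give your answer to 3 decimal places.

0.032

p = 45/1395 = 0.032258… ≈ 0.032 (to 3 d.p.).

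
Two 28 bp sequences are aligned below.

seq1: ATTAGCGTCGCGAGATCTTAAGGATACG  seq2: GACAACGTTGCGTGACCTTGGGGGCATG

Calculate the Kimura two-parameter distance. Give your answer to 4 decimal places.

0.8088

Of 28 sites, 10 differences are transitions and 2 are transversions, so P = 10/28 ≈ 0.357143 and Q = 2/28 ≈ 0.071429.
Under the Kimura two-parameter model, d = −½ ln(1 − 2P − Q) − ¼ ln(1 − 2Q).
1 − 2P − Q = 0.214285, giving −½ ln(0.214285) = 0.770224.
1 − 2Q = 0.857142, giving −¼ ln(0.857142) = 0.038538.
d = 0.770224 + 0.038538 = 0.808762.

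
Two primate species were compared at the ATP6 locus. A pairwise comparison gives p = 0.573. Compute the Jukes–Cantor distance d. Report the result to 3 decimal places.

1.083

d = −(3/4) ln(1 − 4p/3) = −0.75 ln(1 − 0.764) = −0.75 ln(0.236)
  = −0.75 × (-1.443923) = 1.082942 substitutions/site.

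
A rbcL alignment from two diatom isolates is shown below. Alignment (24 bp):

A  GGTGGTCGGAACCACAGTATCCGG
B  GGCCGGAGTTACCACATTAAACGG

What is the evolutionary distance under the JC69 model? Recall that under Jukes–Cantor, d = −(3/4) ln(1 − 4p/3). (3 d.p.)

The sequences differ at 9 of 24 sites (3, 4, 6, 7, 9, 10, 17, 20, 21), so p = 9/24 = 0.375.
d = −(3/4) ln(1 − 4p/3) = −0.75 ln(1 − 0.5) = −0.75 ln(0.5)
  = −0.75 × (-0.693147) = 0.519860 substitutions/site.

0.520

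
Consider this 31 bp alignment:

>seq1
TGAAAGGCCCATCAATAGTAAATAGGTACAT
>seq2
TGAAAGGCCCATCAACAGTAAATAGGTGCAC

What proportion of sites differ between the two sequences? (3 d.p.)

0.097

The sequences differ at 3 of 31 positions (sites 16, 28, 31).
p = 3/31 = 0.096774… ≈ 0.097 (to 3 d.p.).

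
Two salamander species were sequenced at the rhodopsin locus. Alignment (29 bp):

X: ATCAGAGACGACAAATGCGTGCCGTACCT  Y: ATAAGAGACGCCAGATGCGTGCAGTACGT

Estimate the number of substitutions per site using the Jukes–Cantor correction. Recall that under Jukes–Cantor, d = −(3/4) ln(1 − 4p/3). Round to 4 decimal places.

The sequences differ at 5 of 29 sites (3, 11, 14, 23, 28), so p = 5/29 ≈ 0.172414.
d = −(3/4) ln(1 − 4p/3) = −0.75 ln(1 − 0.229885) = −0.75 ln(0.770115)
  = −0.75 × (-0.261215) = 0.195911 substitutions/site.

0.1959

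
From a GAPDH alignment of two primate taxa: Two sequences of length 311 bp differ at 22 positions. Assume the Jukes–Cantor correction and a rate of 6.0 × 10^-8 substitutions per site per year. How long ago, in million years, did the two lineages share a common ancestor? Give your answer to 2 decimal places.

p = 22/311 ≈ 0.07074.
d = −(3/4) ln(1 − 4p/3) = −0.75 ln(1 − 0.09432) = −0.75 ln(0.90568)
  = −0.75 × (-0.099069) = 0.074302 substitutions/site.
Under a molecular clock d = 2μt, so t = d/(2μ) = 0.074302 / (2 × 6.0 × 10^-8) = 0.62 million years.

0.62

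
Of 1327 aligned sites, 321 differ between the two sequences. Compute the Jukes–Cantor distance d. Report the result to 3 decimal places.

0.292

p = 321/1327 ≈ 0.241899.
d = −(3/4) ln(1 − 4p/3) = −0.75 ln(1 − 0.322532) = −0.75 ln(0.677468)
  = −0.75 × (-0.389393) = 0.292045 substitutions/site.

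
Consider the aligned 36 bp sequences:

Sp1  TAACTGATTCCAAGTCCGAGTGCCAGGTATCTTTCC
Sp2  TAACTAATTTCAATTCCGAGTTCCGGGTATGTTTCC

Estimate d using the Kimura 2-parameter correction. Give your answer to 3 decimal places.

0.189

Of 36 sites, 3 differences are transitions and 3 are transversions, so P = 3/36 ≈ 0.083333 and Q = 3/36 ≈ 0.083333.
Under the Kimura two-parameter model, d = −½ ln(1 − 2P − Q) − ¼ ln(1 − 2Q).
1 − 2P − Q = 0.750001, giving −½ ln(0.750001) = 0.143840.
1 − 2Q = 0.833334, giving −¼ ln(0.833334) = 0.045580.
d = 0.143840 + 0.045580 = 0.189420.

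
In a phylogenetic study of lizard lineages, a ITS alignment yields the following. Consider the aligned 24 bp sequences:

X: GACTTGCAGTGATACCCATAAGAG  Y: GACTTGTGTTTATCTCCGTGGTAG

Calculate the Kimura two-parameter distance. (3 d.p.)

0.651

Of 24 sites, 6 differences are transitions and 4 are transversions, so P = 6/24 = 0.25 and Q = 4/24 ≈ 0.166667.
Under the Kimura two-parameter model, d = −½ ln(1 − 2P − Q) − ¼ ln(1 − 2Q).
1 − 2P − Q = 0.333333, giving −½ ln(0.333333) = 0.549307.
1 − 2Q = 0.666666, giving −¼ ln(0.666666) = 0.101367.
d = 0.549307 + 0.101367 = 0.650674.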